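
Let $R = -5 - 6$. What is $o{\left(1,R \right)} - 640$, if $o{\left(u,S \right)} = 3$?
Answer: $-637$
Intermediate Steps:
$R = -11$ ($R = -5 - 6 = -11$)
$o{\left(1,R \right)} - 640 = 3 - 640 = -637$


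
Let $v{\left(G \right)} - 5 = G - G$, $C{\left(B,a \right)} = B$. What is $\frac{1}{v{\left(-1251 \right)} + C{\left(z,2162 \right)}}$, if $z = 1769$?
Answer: $\frac{1}{1774} \approx 0.0005637$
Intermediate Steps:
$v{\left(G \right)} = 5$ ($v{\left(G \right)} = 5 + \left(G - G\right) = 5 + 0 = 5$)
$\frac{1}{v{\left(-1251 \right)} + C{\left(z,2162 \right)}} = \frac{1}{5 + 1769} = \frac{1}{1774}$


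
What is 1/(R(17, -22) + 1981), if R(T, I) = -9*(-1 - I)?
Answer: 1/1792 ≈ 0.00055804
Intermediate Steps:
R(T, I) = 9 + 9*I
1/(R(17, -22) + 1981) = 1/((9 + 9*(-22)) + 1981) = 1/((9 - 198) + 1981) = 1/(-189 + 1981) = 1/1792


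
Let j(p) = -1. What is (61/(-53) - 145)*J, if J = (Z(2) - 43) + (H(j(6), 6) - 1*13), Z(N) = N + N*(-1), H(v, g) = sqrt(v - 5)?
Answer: 433776/53 - 7746*I*sqrt(6)/53 ≈ 8184.5 - 358.0*I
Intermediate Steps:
H(v, g) = sqrt(-5 + v)
Z(N) = 0 (Z(N) = N - N = 0)
J = -56 + I*sqrt(6) (J = (0 - 43) + (sqrt(-5 - 1) - 1*13) = -43 + (sqrt(-6) - 13) = -43 + (I*sqrt(6) - 13) = -43 + (-13 + I*sqrt(6)) = -56 + I*sqrt(6) ≈ -56.0 + 2.4495*I)
(61/(-53) - 145)*J = (61/(-53) - 145)*(-56 + I*sqrt(6)) = (61*(-1/53) - 145)*(-56 + I*sqrt(6)) = (-61/53 - 145)*(-56 + I*sqrt(6)) = -7746*(-56 + I*sqrt(6))/53 = 433776/53 - 7746*I*sqrt(6)/53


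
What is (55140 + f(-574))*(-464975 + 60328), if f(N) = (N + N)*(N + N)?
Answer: -555598135468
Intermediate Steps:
f(N) = 4*N² (f(N) = (2*N)*(2*N) = 4*N²)
(55140 + f(-574))*(-464975 + 60328) = (55140 + 4*(-574)²)*(-464975 + 60328) = (55140 + 4*329476)*(-404647) = (55140 + 1317904)*(-404647) = 1373044*(-404647) = -555598135468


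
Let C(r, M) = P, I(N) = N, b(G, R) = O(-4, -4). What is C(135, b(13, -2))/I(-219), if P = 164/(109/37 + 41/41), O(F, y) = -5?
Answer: -3034/15987 ≈ -0.18978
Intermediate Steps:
b(G, R) = -5
P = 3034/73 (P = 164/(109*(1/37) + 41*(1/41)) = 164/(109/37 + 1) = 164/(146/37) = 164*(37/146) = 3034/73 ≈ 41.562)
C(r, M) = 3034/73
C(135, b(13, -2))/I(-219) = (3034/73)/(-219) = (3034/73)*(-1/219) = -3034/15987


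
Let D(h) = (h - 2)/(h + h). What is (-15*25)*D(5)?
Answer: -225/2 ≈ -112.50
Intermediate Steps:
D(h) = (-2 + h)/(2*h) (D(h) = (-2 + h)/((2*h)) = (-2 + h)*(1/(2*h)) = (-2 + h)/(2*h))
(-15*25)*D(5) = (-15*25)*((1/2)*(-2 + 5)/5) = -375*3/(2*5) = -375*3/10 = -225/2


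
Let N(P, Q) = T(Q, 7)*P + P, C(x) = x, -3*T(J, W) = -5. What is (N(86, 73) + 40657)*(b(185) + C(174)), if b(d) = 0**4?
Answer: 7114222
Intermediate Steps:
T(J, W) = 5/3 (T(J, W) = -1/3*(-5) = 5/3)
b(d) = 0
N(P, Q) = 8*P/3 (N(P, Q) = 5*P/3 + P = 8*P/3)
(N(86, 73) + 40657)*(b(185) + C(174)) = ((8/3)*86 + 40657)*(0 + 174) = (688/3 + 40657)*174 = (122659/3)*174 = 7114222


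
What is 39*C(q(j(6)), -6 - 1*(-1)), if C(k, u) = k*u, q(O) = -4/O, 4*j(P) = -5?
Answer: -624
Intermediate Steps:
j(P) = -5/4 (j(P) = (1/4)*(-5) = -5/4)
39*C(q(j(6)), -6 - 1*(-1)) = 39*((-4/(-5/4))*(-6 - 1*(-1))) = 39*((-4*(-4/5))*(-6 + 1)) = 39*((16/5)*(-5)) = 39*(-16) = -624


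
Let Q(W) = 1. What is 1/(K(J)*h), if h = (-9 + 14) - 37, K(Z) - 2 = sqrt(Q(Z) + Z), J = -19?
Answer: I/(32*(-2*I + 3*sqrt(2))) ≈ -0.0028409 + 0.0060265*I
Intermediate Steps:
K(Z) = 2 + sqrt(1 + Z)
h = -32 (h = 5 - 37 = -32)
1/(K(J)*h) = 1/((2 + sqrt(1 - 19))*(-32)) = 1/((2 + sqrt(-18))*(-32)) = 1/((2 + 3*I*sqrt(2))*(-32)) = 1/(-64 - 96*I*sqrt(2))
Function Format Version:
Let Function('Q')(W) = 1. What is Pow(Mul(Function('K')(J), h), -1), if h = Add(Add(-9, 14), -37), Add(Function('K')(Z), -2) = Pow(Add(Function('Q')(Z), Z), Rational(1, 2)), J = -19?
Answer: Mul(Rational(1, 32), I, Pow(Add(Mul(-2, I), Mul(3, Pow(2, Rational(1, 2)))), -1)) ≈ Add(-0.0028409, Mul(0.0060265, I))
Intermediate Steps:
Function('K')(Z) = Add(2, Pow(Add(1, Z), Rational(1, 2)))
h = -32 (h = Add(5, -37) = -32)
Pow(Mul(Function('K')(J), h), -1) = Pow(Mul(Add(2, Pow(Add(1, -19), Rational(1, 2))), -32), -1) = Pow(Mul(Add(2, Pow(-18, Rational(1, 2))), -32), -1) = Pow(Mul(Add(2, Mul(3, I, Pow(2, Rational(1, 2)))), -32), -1) = Pow(Add(-64, Mul(-96, I, Pow(2, Rational(1, 2)))), -1)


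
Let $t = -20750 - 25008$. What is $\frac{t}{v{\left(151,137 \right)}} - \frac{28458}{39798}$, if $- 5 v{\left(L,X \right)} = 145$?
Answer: $\frac{33708363}{21373} \approx 1577.1$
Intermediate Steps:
$t = -45758$ ($t = -20750 - 25008 = -45758$)
$v{\left(L,X \right)} = -29$ ($v{\left(L,X \right)} = \left(- \frac{1}{5}\right) 145 = -29$)
$\frac{t}{v{\left(151,137 \right)}} - \frac{28458}{39798} = - \frac{45758}{-29} - \frac{28458}{39798} = \left(-45758\right) \left(- \frac{1}{29}\right) - \frac{527}{737} = \frac{45758}{29} - \frac{527}{737} = \frac{33708363}{21373}$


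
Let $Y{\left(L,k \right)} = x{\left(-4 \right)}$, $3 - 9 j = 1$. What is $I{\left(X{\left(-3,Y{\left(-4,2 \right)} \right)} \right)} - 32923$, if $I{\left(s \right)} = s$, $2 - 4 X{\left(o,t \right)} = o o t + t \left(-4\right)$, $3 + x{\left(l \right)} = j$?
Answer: $- \frac{1185085}{36} \approx -32919.0$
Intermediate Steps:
$j = \frac{2}{9}$ ($j = \frac{1}{3} - \frac{1}{9} = \frac{2}{9} \approx 0.22222$)
$x{\left(l \right)} = - \frac{25}{9}$ ($x{\left(l \right)} = -3 + \frac{2}{9} = - \frac{25}{9}$)
$Y{\left(L,k \right)} = - \frac{25}{9}$
$X{\left(o,t \right)} = \frac{1}{2} + t - \frac{t o^{2}}{4}$ ($X{\left(o,t \right)} = \frac{1}{2} - \frac{o o t + t \left(-4\right)}{4} = \frac{1}{2} - \frac{o^{2} t - 4 t}{4} = \frac{1}{2} - \frac{t o^{2} - 4 t}{4} = \frac{1}{2} - \frac{- 4 t + t o^{2}}{4} = \frac{1}{2} - \left(- t + \frac{t o^{2}}{4}\right) = \frac{1}{2} + t - \frac{t o^{2}}{4}$)
$I{\left(X{\left(-3,Y{\left(-4,2 \right)} \right)} \right)} - 32923 = \left(\frac{1}{2} - \frac{25}{9} - - \frac{25 \left(-3\right)^{2}}{36}\right) - 32923 = \left(\frac{1}{2} - \frac{25}{9} - \left(- \frac{25}{36}\right) 9\right) - 32923 = \left(\frac{1}{2} - \frac{25}{9} + \frac{25}{4}\right) - 32923 = \frac{143}{36} - 32923 = - \frac{1185085}{36}$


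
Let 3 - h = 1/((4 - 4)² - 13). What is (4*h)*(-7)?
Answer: -1120/13 ≈ -86.154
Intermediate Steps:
h = 40/13 (h = 3 - 1/((4 - 4)² - 13) = 3 - 1/(0² - 13) = 3 - 1/(0 - 13) = 3 - 1/(-13) = 3 - 1*(-1/13) = 3 + 1/13 = 40/13 ≈ 3.0769)
(4*h)*(-7) = (4*(40/13))*(-7) = (160/13)*(-7) = -1120/13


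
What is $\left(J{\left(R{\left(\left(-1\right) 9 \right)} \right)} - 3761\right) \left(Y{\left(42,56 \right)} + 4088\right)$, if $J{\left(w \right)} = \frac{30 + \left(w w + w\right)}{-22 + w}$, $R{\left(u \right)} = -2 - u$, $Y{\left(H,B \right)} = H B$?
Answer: $- \frac{72773288}{3} \approx -2.4258 \cdot 10^{7}$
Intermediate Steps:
$Y{\left(H,B \right)} = B H$
$J{\left(w \right)} = \frac{30 + w + w^{2}}{-22 + w}$ ($J{\left(w \right)} = \frac{30 + \left(w^{2} + w\right)}{-22 + w} = \frac{30 + \left(w + w^{2}\right)}{-22 + w} = \frac{30 + w + w^{2}}{-22 + w}$)
$\left(J{\left(R{\left(\left(-1\right) 9 \right)} \right)} - 3761\right) \left(Y{\left(42,56 \right)} + 4088\right) = \left(\frac{30 - \left(2 - 9\right) + \left(-2 - \left(-1\right) 9\right)^{2}}{-22 - \left(2 - 9\right)} - 3761\right) \left(56 \cdot 42 + 4088\right) = \left(\frac{30 - -7 + \left(-2 - -9\right)^{2}}{-22 - -7} - 3761\right) \left(2352 + 4088\right) = \left(\frac{30 + \left(-2 + 9\right) + \left(-2 + 9\right)^{2}}{-22 + \left(-2 + 9\right)} - 3761\right) 6440 = \left(\frac{30 + 7 + 7^{2}}{-22 + 7} - 3761\right) 6440 = \left(\frac{30 + 7 + 49}{-15} - 3761\right) 6440 = \left(\left(- \frac{1}{15}\right) 86 - 3761\right) 6440 = \left(- \frac{86}{15} - 3761\right) 6440 = \left(- \frac{56501}{15}\right) 6440 = - \frac{72773288}{3}$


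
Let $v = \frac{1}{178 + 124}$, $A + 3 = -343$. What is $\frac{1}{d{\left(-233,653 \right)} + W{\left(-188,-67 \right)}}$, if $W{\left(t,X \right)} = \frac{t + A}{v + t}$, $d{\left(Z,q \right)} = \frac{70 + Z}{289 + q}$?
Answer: $\frac{17827350}{47553377} \approx 0.37489$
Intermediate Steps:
$A = -346$ ($A = -3 - 343 = -346$)
$v = \frac{1}{302} \approx 0.0033113$
$d{\left(Z,q \right)} = \frac{70 + Z}{289 + q}$
$W{\left(t,X \right)} = \frac{-346 + t}{\frac{1}{302} + t}$ ($W{\left(t,X \right)} = \frac{t - 346}{\frac{1}{302} + t} = \frac{-346 + t}{\frac{1}{302} + t}$)
$\frac{1}{d{\left(-233,653 \right)} + W{\left(-188,-67 \right)}} = \frac{1}{\frac{70 - 233}{289 + 653} + \frac{302 \left(-346 - 188\right)}{1 + 302 \left(-188\right)}} = \frac{1}{\frac{1}{942} \left(-163\right) + 302 \frac{1}{1 - 56776} \left(-534\right)} = \frac{1}{\frac{1}{942} \left(-163\right) + 302 \frac{1}{-56775} \left(-534\right)} = \frac{1}{- \frac{163}{942} + 302 \left(- \frac{1}{56775}\right) \left(-534\right)} = \frac{1}{- \frac{163}{942} + \frac{53756}{18925}} = \frac{1}{\frac{47553377}{17827350}} = \frac{17827350}{47553377}$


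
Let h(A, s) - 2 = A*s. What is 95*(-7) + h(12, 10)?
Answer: -543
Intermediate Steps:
h(A, s) = 2 + A*s
95*(-7) + h(12, 10) = 95*(-7) + (2 + 12*10) = -665 + (2 + 120) = -665 + 122 = -543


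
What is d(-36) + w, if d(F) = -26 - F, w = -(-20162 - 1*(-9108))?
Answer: 11064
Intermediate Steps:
w = 11054 (w = -(-20162 + 9108) = -1*(-11054) = 11054)
d(-36) + w = (-26 - 1*(-36)) + 11054 = (-26 + 36) + 11054 = 10 + 11054 = 11064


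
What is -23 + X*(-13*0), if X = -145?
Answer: -23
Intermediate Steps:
-23 + X*(-13*0) = -23 - (-1885)*0 = -23 - 145*0 = -23 + 0 = -23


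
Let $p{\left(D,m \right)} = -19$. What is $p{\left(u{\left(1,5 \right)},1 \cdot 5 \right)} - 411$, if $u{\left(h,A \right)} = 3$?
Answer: $-430$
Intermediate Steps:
$p{\left(u{\left(1,5 \right)},1 \cdot 5 \right)} - 411 = -19 - 411 = -430$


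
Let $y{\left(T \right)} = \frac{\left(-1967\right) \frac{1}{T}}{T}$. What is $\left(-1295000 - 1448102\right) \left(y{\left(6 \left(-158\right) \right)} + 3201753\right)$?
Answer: $- \frac{3946539560997400895}{449352} \approx -8.7827 \cdot 10^{12}$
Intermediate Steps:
$y{\left(T \right)} = - \frac{1967}{T^{2}}$
$\left(-1295000 - 1448102\right) \left(y{\left(6 \left(-158\right) \right)} + 3201753\right) = \left(-1295000 - 1448102\right) \left(- \frac{1967}{898704} + 3201753\right) = - 2743102 \left(- \frac{1967}{898704} + 3201753\right) = \left(-2743102\right) \frac{2877428226145}{898704} = - \frac{3946539560997400895}{449352}$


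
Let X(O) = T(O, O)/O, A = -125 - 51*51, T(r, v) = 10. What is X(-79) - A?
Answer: 215344/79 ≈ 2725.9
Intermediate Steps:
A = -2726 (A = -125 - 2601 = -2726)
X(O) = 10/O
X(-79) - A = 10/(-79) - 1*(-2726) = 10*(-1/79) + 2726 = -10/79 + 2726 = 215344/79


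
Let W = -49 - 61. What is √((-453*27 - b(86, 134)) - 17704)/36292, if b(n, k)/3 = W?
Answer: I*√29605/36292 ≈ 0.004741*I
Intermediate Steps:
W = -110
b(n, k) = -330 (b(n, k) = 3*(-110) = -330)
√((-453*27 - b(86, 134)) - 17704)/36292 = √((-453*27 - 1*(-330)) - 17704)/36292 = √((-12231 + 330) - 17704)*(1/36292) = √(-11901 - 17704)*(1/36292) = √(-29605)*(1/36292) = (I*√29605)*(1/36292) = I*√29605/36292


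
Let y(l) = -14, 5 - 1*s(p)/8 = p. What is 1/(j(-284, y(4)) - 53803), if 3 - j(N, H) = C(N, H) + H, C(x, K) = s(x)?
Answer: -1/56098 ≈ -1.7826e-5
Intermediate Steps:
s(p) = 40 - 8*p
C(x, K) = 40 - 8*x
j(N, H) = -37 - H + 8*N (j(N, H) = 3 - ((40 - 8*N) + H) = 3 - (40 + H - 8*N) = 3 + (-40 - H + 8*N) = -37 - H + 8*N)
1/(j(-284, y(4)) - 53803) = 1/((-37 - 1*(-14) + 8*(-284)) - 53803) = 1/((-37 + 14 - 2272) - 53803) = 1/(-2295 - 53803) = 1/(-56098) = -1/56098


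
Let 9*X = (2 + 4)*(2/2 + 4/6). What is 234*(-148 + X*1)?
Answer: -34372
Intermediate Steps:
X = 10/9 (X = ((2 + 4)*(2/2 + 4/6))/9 = (6*(2*(1/2) + 4*(1/6)))/9 = (6*(1 + 2/3))/9 = (6*(5/3))/9 = (1/9)*10 = 10/9 ≈ 1.1111)
234*(-148 + X*1) = 234*(-148 + (10/9)*1) = 234*(-148 + 10/9) = 234*(-1322/9) = -34372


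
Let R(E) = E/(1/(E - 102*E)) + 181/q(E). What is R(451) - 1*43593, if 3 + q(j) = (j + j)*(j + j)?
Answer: -16749680265313/813601 ≈ -2.0587e+7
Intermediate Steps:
q(j) = -3 + 4*j² (q(j) = -3 + (j + j)*(j + j) = -3 + (2*j)*(2*j) = -3 + 4*j²)
R(E) = -101*E² + 181/(-3 + 4*E²) (R(E) = E/(1/(E - 102*E)) + 181/(-3 + 4*E²) = E/(1/(-101*E)) + 181/(-3 + 4*E²) = E/((-1/(101*E))) + 181/(-3 + 4*E²) = E*(-101*E) + 181/(-3 + 4*E²) = -101*E² + 181/(-3 + 4*E²))
R(451) - 1*43593 = (181 - 404*451⁴ + 303*451²)/(-3 + 4*451²) - 1*43593 = (181 - 404*41371966801 + 303*203401)/(-3 + 4*203401) - 43593 = (181 - 16714274587604 + 61630503)/(-3 + 813604) - 43593 = -16714212956920/813601 - 43593 = -16749680265313/813601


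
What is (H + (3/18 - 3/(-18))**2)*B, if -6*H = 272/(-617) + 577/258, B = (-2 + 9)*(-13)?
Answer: 5451173/318372 ≈ 17.122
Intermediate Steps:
B = -91 (B = 7*(-13) = -91)
H = -285833/955116 (H = -(272/(-617) + 577/258)/6 = -(272*(-1/617) + 577*(1/258))/6 = -(-272/617 + 577/258)/6 = -1/6*285833/159186 = -285833/955116 ≈ -0.29927)
(H + (3/18 - 3/(-18))**2)*B = (-285833/955116 + (3/18 - 3/(-18))**2)*(-91) = (-285833/955116 + (3*(1/18) - 3*(-1/18))**2)*(-91) = (-285833/955116 + (1/6 + 1/6)**2)*(-91) = (-285833/955116 + (1/3)**2)*(-91) = (-285833/955116 + 1/9)*(-91) = -59903/318372*(-91) = 5451173/318372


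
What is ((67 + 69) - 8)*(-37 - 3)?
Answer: -5120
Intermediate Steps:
((67 + 69) - 8)*(-37 - 3) = (136 - 8)*(-40) = 128*(-40) = -5120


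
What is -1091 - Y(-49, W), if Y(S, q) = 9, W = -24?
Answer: -1100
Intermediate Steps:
-1091 - Y(-49, W) = -1091 - 1*9 = -1091 - 9 = -1100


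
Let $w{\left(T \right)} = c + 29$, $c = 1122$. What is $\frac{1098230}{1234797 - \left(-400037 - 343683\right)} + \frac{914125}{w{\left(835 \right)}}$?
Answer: $\frac{1809875915355}{2277273067} \approx 794.76$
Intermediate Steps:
$w{\left(T \right)} = 1151$ ($w{\left(T \right)} = 1122 + 29 = 1151$)
$\frac{1098230}{1234797 - \left(-400037 - 343683\right)} + \frac{914125}{w{\left(835 \right)}} = \frac{1098230}{1234797 - \left(-400037 - 343683\right)} + \frac{914125}{1151} = \frac{1098230}{1234797 - -743720} + 914125 \cdot \frac{1}{1151} = \frac{1098230}{1234797 + 743720} + \frac{914125}{1151} = \frac{1098230}{1978517} + \frac{914125}{1151} = \frac{1809875915355}{2277273067}$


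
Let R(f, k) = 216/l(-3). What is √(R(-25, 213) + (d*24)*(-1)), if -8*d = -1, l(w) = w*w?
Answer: √21 ≈ 4.5826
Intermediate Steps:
l(w) = w²
d = ⅛ (d = -⅛*(-1) = ⅛ ≈ 0.12500)
R(f, k) = 24 (R(f, k) = 216/((-3)²) = 216/9 = 216*(⅑) = 24)
√(R(-25, 213) + (d*24)*(-1)) = √(24 + ((⅛)*24)*(-1)) = √(24 + 3*(-1)) = √(24 - 3) = √21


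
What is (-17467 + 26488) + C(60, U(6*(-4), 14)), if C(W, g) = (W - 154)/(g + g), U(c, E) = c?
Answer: 216551/24 ≈ 9023.0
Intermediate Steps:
C(W, g) = (-154 + W)/(2*g) (C(W, g) = (-154 + W)/((2*g)) = (-154 + W)*(1/(2*g)) = (-154 + W)/(2*g))
(-17467 + 26488) + C(60, U(6*(-4), 14)) = (-17467 + 26488) + (-154 + 60)/(2*((6*(-4)))) = 9021 + (½)*(-94)/(-24) = 9021 + (½)*(-1/24)*(-94) = 9021 + 47/24 = 216551/24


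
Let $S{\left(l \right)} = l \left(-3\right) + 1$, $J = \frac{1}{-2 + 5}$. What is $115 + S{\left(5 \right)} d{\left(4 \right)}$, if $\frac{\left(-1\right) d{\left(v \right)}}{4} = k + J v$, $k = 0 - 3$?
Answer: $\frac{65}{3} \approx 21.667$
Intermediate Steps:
$k = -3$ ($k = 0 - 3 = -3$)
$J = \frac{1}{3} \approx 0.33333$
$S{\left(l \right)} = 1 - 3 l$ ($S{\left(l \right)} = - 3 l + 1 = 1 - 3 l$)
$d{\left(v \right)} = 12 - \frac{4 v}{3}$ ($d{\left(v \right)} = - 4 \left(-3 + \frac{v}{3}\right) = 12 - \frac{4 v}{3}$)
$115 + S{\left(5 \right)} d{\left(4 \right)} = 115 + \left(1 - 15\right) \left(12 - \frac{16}{3}\right) = 115 - \frac{280}{3} = \frac{65}{3}$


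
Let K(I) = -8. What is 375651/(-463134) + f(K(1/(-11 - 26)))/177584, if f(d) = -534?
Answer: -5579743395/6853765688 ≈ -0.81411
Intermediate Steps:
375651/(-463134) + f(K(1/(-11 - 26)))/177584 = 375651/(-463134) - 534/177584 = 375651*(-1/463134) - 534*1/177584 = -125217/154378 - 267/88792 = -5579743395/6853765688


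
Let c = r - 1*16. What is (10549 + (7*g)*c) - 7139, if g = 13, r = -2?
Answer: 1772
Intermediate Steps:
c = -18 (c = -2 - 1*16 = -2 - 16 = -18)
(10549 + (7*g)*c) - 7139 = (10549 + (7*13)*(-18)) - 7139 = (10549 + 91*(-18)) - 7139 = (10549 - 1638) - 7139 = 8911 - 7139 = 1772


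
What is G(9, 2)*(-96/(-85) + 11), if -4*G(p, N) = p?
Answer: -9279/340 ≈ -27.291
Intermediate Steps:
G(p, N) = -p/4
G(9, 2)*(-96/(-85) + 11) = (-1/4*9)*(-96/(-85) + 11) = -9*(-96*(-1/85) + 11)/4 = -9*(96/85 + 11)/4 = -9/4*1031/85 = -9279/340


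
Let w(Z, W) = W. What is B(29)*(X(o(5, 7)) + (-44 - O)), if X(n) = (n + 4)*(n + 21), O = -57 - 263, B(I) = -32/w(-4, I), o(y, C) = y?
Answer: -16320/29 ≈ -562.76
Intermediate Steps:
B(I) = -32/I
O = -320
X(n) = (4 + n)*(21 + n)
B(29)*(X(o(5, 7)) + (-44 - O)) = (-32/29)*((84 + 5² + 25*5) + (-44 - 1*(-320))) = (-32*1/29)*((84 + 25 + 125) + (-44 + 320)) = -32*(234 + 276)/29 = -32/29*510 = -16320/29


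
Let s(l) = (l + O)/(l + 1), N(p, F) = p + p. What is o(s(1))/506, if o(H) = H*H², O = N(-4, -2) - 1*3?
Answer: -125/506 ≈ -0.24704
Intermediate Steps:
N(p, F) = 2*p
O = -11 (O = 2*(-4) - 1*3 = -8 - 3 = -11)
s(l) = (-11 + l)/(1 + l) (s(l) = (l - 11)/(l + 1) = (-11 + l)/(1 + l))
o(H) = H³
o(s(1))/506 = ((-11 + 1)/(1 + 1))³/506 = (-10/2)³*(1/506) = ((½)*(-10))³*(1/506) = (-5)³*(1/506) = -125*1/506 = -125/506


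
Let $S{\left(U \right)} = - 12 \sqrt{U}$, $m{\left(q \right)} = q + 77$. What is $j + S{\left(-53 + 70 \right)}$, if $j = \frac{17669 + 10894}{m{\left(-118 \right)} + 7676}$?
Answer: $\frac{9521}{2545} - 12 \sqrt{17} \approx -45.736$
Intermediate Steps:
$m{\left(q \right)} = 77 + q$
$j = \frac{9521}{2545}$ ($j = \frac{17669 + 10894}{\left(77 - 118\right) + 7676} = \frac{28563}{-41 + 7676} = \frac{28563}{7635} = 28563 \cdot \frac{1}{7635} = \frac{9521}{2545} \approx 3.7411$)
$j + S{\left(-53 + 70 \right)} = \frac{9521}{2545} - 12 \sqrt{-53 + 70} = \frac{9521}{2545} - 12 \sqrt{17}$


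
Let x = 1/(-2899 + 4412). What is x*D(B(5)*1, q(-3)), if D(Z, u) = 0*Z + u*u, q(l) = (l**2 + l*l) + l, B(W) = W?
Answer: 225/1513 ≈ 0.14871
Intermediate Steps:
q(l) = l + 2*l**2 (q(l) = (l**2 + l**2) + l = 2*l**2 + l = l + 2*l**2)
D(Z, u) = u**2 (D(Z, u) = 0 + u**2 = u**2)
x = 1/1513 ≈ 0.00066094
x*D(B(5)*1, q(-3)) = (-3*(1 + 2*(-3)))**2/1513 = (-3*(1 - 6))**2/1513 = (-3*(-5))**2/1513 = (1/1513)*15**2 = (1/1513)*225 = 225/1513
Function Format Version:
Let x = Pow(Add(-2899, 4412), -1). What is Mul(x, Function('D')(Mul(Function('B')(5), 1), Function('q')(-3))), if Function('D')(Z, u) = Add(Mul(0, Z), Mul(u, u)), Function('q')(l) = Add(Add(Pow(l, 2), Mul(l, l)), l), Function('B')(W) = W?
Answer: Rational(225, 1513) ≈ 0.14871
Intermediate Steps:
Function('q')(l) = Add(l, Mul(2, Pow(l, 2))) (Function('q')(l) = Add(Add(Pow(l, 2), Pow(l, 2)), l) = Add(Mul(2, Pow(l, 2)), l) = Add(l, Mul(2, Pow(l, 2))))
Function('D')(Z, u) = Pow(u, 2) (Function('D')(Z, u) = Add(0, Pow(u, 2)) = Pow(u, 2))
x = Rational(1, 1513) (x = Pow(1513, -1) = Rational(1, 1513) ≈ 0.00066094)
Mul(x, Function('D')(Mul(Function('B')(5), 1), Function('q')(-3))) = Mul(Rational(1, 1513), Pow(Mul(-3, Add(1, Mul(2, -3))), 2)) = Mul(Rational(1, 1513), Pow(Mul(-3, Add(1, -6)), 2)) = Mul(Rational(1, 1513), Pow(Mul(-3, -5), 2)) = Mul(Rational(1, 1513), Pow(15, 2)) = Mul(Rational(1, 1513), 225) = Rational(225, 1513)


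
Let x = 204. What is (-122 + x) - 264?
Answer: -182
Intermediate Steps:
(-122 + x) - 264 = (-122 + 204) - 264 = 82 - 264 = -182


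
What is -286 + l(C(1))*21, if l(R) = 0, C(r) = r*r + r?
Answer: -286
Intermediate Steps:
C(r) = r + r² (C(r) = r² + r = r + r²)
-286 + l(C(1))*21 = -286 + 0*21 = -286 + 0 = -286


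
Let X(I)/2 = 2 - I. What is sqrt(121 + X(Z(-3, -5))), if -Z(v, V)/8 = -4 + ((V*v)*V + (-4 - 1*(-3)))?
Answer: I*sqrt(1155) ≈ 33.985*I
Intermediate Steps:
Z(v, V) = 40 - 8*v*V**2 (Z(v, V) = -8*(-4 + ((V*v)*V + (-4 - 1*(-3)))) = -8*(-4 + (v*V**2 + (-4 + 3))) = -8*(-4 + (v*V**2 - 1)) = -8*(-4 + (-1 + v*V**2)) = -8*(-5 + v*V**2) = 40 - 8*v*V**2)
X(I) = 4 - 2*I (X(I) = 2*(2 - I) = 4 - 2*I)
sqrt(121 + X(Z(-3, -5))) = sqrt(121 + (4 - 2*(40 - 8*(-3)*(-5)**2))) = sqrt(121 + (4 - 2*(40 - 8*(-3)*25))) = sqrt(121 + (4 - 2*(40 + 600))) = sqrt(121 + (4 - 2*640)) = sqrt(121 + (4 - 1280)) = sqrt(121 - 1276) = sqrt(-1155) = I*sqrt(1155)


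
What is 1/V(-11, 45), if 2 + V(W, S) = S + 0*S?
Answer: 1/43 ≈ 0.023256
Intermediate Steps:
V(W, S) = -2 + S (V(W, S) = -2 + (S + 0*S) = -2 + (S + 0) = -2 + S)
1/V(-11, 45) = 1/(-2 + 45) = 1/43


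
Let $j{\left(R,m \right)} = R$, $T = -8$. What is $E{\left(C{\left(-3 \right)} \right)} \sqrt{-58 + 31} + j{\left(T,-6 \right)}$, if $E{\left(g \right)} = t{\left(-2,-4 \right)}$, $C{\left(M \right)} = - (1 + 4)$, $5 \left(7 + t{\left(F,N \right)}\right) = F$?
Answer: $-8 - \frac{111 i \sqrt{3}}{5} \approx -8.0 - 38.452 i$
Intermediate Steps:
$t{\left(F,N \right)} = -7 + \frac{F}{5}$
$C{\left(M \right)} = -5$ ($C{\left(M \right)} = \left(-1\right) 5 = -5$)
$E{\left(g \right)} = - \frac{37}{5}$ ($E{\left(g \right)} = -7 + \frac{1}{5} \left(-2\right) = -7 - \frac{2}{5} = - \frac{37}{5}$)
$E{\left(C{\left(-3 \right)} \right)} \sqrt{-58 + 31} + j{\left(T,-6 \right)} = - \frac{37 \sqrt{-58 + 31}}{5} - 8 = - \frac{37 \sqrt{-27}}{5} - 8 = - \frac{37 \cdot 3 i \sqrt{3}}{5} - 8 = - \frac{111 i \sqrt{3}}{5} - 8 = -8 - \frac{111 i \sqrt{3}}{5}$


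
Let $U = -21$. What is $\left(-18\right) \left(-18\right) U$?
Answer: $-6804$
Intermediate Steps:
$\left(-18\right) \left(-18\right) U = \left(-18\right) \left(-18\right) \left(-21\right) = 324 \left(-21\right) = -6804$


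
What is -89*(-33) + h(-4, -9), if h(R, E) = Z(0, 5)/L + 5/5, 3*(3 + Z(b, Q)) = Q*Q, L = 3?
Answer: 26458/9 ≈ 2939.8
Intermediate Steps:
Z(b, Q) = -3 + Q**2/3 (Z(b, Q) = -3 + (Q*Q)/3 = -3 + Q**2/3)
h(R, E) = 25/9 (h(R, E) = (-3 + (1/3)*5**2)/3 + 5/5 = (-3 + (1/3)*25)*(1/3) + 5*(1/5) = (-3 + 25/3)*(1/3) + 1 = (16/3)*(1/3) + 1 = 16/9 + 1 = 25/9)
-89*(-33) + h(-4, -9) = -89*(-33) + 25/9 = 2937 + 25/9 = 26458/9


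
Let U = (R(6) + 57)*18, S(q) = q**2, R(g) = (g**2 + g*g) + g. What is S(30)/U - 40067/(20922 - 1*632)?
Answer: -878909/547830 ≈ -1.6043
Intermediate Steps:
R(g) = g + 2*g**2 (R(g) = (g**2 + g**2) + g = 2*g**2 + g = g + 2*g**2)
U = 2430 (U = (6*(1 + 2*6) + 57)*18 = (6*(1 + 12) + 57)*18 = (6*13 + 57)*18 = (78 + 57)*18 = 135*18 = 2430)
S(30)/U - 40067/(20922 - 1*632) = 30**2/2430 - 40067/(20922 - 1*632) = 900*(1/2430) - 40067/(20922 - 632) = 10/27 - 40067/20290 = -878909/547830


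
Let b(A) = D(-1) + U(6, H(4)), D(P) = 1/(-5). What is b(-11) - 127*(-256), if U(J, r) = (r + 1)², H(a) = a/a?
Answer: 162579/5 ≈ 32516.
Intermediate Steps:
H(a) = 1
D(P) = -⅕
U(J, r) = (1 + r)²
b(A) = 19/5 (b(A) = -⅕ + (1 + 1)² = -⅕ + 2² = -⅕ + 4 = 19/5)
b(-11) - 127*(-256) = 19/5 - 127*(-256) = 19/5 + 32512 = 162579/5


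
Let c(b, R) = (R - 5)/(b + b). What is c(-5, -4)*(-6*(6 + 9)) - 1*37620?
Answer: -37701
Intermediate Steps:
c(b, R) = (-5 + R)/(2*b) (c(b, R) = (-5 + R)/((2*b)) = (-5 + R)*(1/(2*b)) = (-5 + R)/(2*b))
c(-5, -4)*(-6*(6 + 9)) - 1*37620 = ((1/2)*(-5 - 4)/(-5))*(-6*(6 + 9)) - 1*37620 = ((1/2)*(-1/5)*(-9))*(-6*15) - 37620 = (9/10)*(-90) - 37620 = -81 - 37620 = -37701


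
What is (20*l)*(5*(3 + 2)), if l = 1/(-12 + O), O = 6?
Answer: -250/3 ≈ -83.333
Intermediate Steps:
l = -1/6 (l = 1/(-12 + 6) = 1/(-6) = -1/6 ≈ -0.16667)
(20*l)*(5*(3 + 2)) = (20*(-1/6))*(5*(3 + 2)) = -50*5/3 = -10/3*25 = -250/3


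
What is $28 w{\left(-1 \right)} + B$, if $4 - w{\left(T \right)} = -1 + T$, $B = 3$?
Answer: $171$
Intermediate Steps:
$w{\left(T \right)} = 5 - T$ ($w{\left(T \right)} = 4 - \left(-1 + T\right) = 5 - T$)
$28 w{\left(-1 \right)} + B = 28 \left(5 - -1\right) + 3 = 28 \left(5 + 1\right) + 3 = 28 \cdot 6 + 3 = 168 + 3 = 171$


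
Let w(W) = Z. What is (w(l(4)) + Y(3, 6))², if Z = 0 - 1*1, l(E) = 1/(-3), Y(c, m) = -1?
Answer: 4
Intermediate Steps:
l(E) = -⅓
Z = -1 (Z = 0 - 1 = -1)
w(W) = -1
(w(l(4)) + Y(3, 6))² = (-1 - 1)² = (-2)² = 4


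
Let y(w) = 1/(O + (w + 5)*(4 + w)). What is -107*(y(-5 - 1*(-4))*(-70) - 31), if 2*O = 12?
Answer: 33598/9 ≈ 3733.1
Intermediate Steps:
O = 6 (O = (½)*12 = 6)
y(w) = 1/(6 + (4 + w)*(5 + w)) (y(w) = 1/(6 + (w + 5)*(4 + w)) = 1/(6 + (5 + w)*(4 + w)) = 1/(6 + (4 + w)*(5 + w)))
-107*(y(-5 - 1*(-4))*(-70) - 31) = -107*(-70/(26 + (-5 - 1*(-4))² + 9*(-5 - 1*(-4))) - 31) = -107*(-70/(26 + (-5 + 4)² + 9*(-5 + 4)) - 31) = -107*(-70/(26 + (-1)² + 9*(-1)) - 31) = -107*(-70/(26 + 1 - 9) - 31) = -107*(-70/18 - 31) = -107*((1/18)*(-70) - 31) = -107*(-35/9 - 31) = -107*(-314/9) = 33598/9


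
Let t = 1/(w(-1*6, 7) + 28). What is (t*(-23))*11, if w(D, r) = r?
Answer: -253/35 ≈ -7.2286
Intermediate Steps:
t = 1/35 (t = 1/(7 + 28) = 1/35 ≈ 0.028571)
(t*(-23))*11 = ((1/35)*(-23))*11 = -23/35*11 = -253/35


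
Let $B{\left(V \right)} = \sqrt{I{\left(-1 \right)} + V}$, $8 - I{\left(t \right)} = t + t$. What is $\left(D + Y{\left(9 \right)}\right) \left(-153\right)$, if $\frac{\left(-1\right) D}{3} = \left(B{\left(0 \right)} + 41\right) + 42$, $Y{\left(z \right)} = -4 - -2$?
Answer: $38403 + 459 \sqrt{10} \approx 39855.0$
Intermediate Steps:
$I{\left(t \right)} = 8 - 2 t$ ($I{\left(t \right)} = 8 - \left(t + t\right) = 8 - 2 t$)
$B{\left(V \right)} = \sqrt{10 + V}$ ($B{\left(V \right)} = \sqrt{\left(8 - -2\right) + V} = \sqrt{\left(8 + 2\right) + V} = \sqrt{10 + V}$)
$Y{\left(z \right)} = -2$ ($Y{\left(z \right)} = -4 + 2 = -2$)
$D = -249 - 3 \sqrt{10}$ ($D = - 3 \left(\left(\sqrt{10 + 0} + 41\right) + 42\right) = - 3 \left(\left(\sqrt{10} + 41\right) + 42\right) = - 3 \left(\left(41 + \sqrt{10}\right) + 42\right) = - 3 \left(83 + \sqrt{10}\right) = -249 - 3 \sqrt{10} \approx -258.49$)
$\left(D + Y{\left(9 \right)}\right) \left(-153\right) = \left(\left(-249 - 3 \sqrt{10}\right) - 2\right) \left(-153\right) = \left(-251 - 3 \sqrt{10}\right) \left(-153\right) = 38403 + 459 \sqrt{10}$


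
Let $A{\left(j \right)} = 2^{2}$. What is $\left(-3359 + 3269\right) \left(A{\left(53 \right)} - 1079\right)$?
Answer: $96750$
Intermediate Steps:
$A{\left(j \right)} = 4$
$\left(-3359 + 3269\right) \left(A{\left(53 \right)} - 1079\right) = \left(-3359 + 3269\right) \left(4 - 1079\right) = \left(-90\right) \left(-1075\right) = 96750$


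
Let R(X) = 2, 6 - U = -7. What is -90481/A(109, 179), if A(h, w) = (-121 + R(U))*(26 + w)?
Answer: 90481/24395 ≈ 3.7090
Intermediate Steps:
U = 13 (U = 6 - 1*(-7) = 6 + 7 = 13)
A(h, w) = -3094 - 119*w (A(h, w) = (-121 + 2)*(26 + w) = -119*(26 + w) = -3094 - 119*w)
-90481/A(109, 179) = -90481/(-3094 - 119*179) = -90481/(-3094 - 21301) = -90481/(-24395) = -90481*(-1/24395) = 90481/24395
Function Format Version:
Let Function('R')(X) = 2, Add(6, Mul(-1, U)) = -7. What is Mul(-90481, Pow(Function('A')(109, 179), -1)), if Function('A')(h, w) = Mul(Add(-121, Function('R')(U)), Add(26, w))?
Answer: Rational(90481, 24395) ≈ 3.7090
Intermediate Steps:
U = 13 (U = Add(6, Mul(-1, -7)) = Add(6, 7) = 13)
Function('A')(h, w) = Add(-3094, Mul(-119, w)) (Function('A')(h, w) = Mul(Add(-121, 2), Add(26, w)) = Mul(-119, Add(26, w)) = Add(-3094, Mul(-119, w)))
Mul(-90481, Pow(Function('A')(109, 179), -1)) = Mul(-90481, Pow(Add(-3094, Mul(-119, 179)), -1)) = Mul(-90481, Pow(Add(-3094, -21301), -1)) = Mul(-90481, Pow(-24395, -1)) = Mul(-90481, Rational(-1, 24395)) = Rational(90481, 24395)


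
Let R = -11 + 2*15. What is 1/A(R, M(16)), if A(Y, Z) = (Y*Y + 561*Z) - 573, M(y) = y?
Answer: 1/8764 ≈ 0.00011410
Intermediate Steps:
R = 19 (R = -11 + 30 = 19)
A(Y, Z) = -573 + Y**2 + 561*Z (A(Y, Z) = (Y**2 + 561*Z) - 573 = -573 + Y**2 + 561*Z)
1/A(R, M(16)) = 1/(-573 + 19**2 + 561*16) = 1/(-573 + 361 + 8976) = 1/8764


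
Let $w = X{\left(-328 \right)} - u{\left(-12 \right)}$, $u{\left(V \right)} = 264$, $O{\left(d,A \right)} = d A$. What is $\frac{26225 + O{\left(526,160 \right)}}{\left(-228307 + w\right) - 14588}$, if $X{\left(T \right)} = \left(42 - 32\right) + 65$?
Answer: $- \frac{36795}{81028} \approx -0.4541$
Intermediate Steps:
$O{\left(d,A \right)} = A d$
$X{\left(T \right)} = 75$ ($X{\left(T \right)} = 10 + 65 = 75$)
$w = -189$ ($w = 75 - 264 = -189$)
$\frac{26225 + O{\left(526,160 \right)}}{\left(-228307 + w\right) - 14588} = \frac{26225 + 160 \cdot 526}{\left(-228307 - 189\right) - 14588} = \frac{26225 + 84160}{-228496 - 14588} = \frac{110385}{-243084} = 110385 \left(- \frac{1}{243084}\right) = - \frac{36795}{81028}$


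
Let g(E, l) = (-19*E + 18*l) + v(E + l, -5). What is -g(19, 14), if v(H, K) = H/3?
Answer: 98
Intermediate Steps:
v(H, K) = H/3 (v(H, K) = H*(⅓) = H/3)
g(E, l) = -56*E/3 + 55*l/3 (g(E, l) = (-19*E + 18*l) + (E + l)/3 = (-19*E + 18*l) + (E/3 + l/3) = -56*E/3 + 55*l/3)
-g(19, 14) = -(-56/3*19 + (55/3)*14) = -(-1064/3 + 770/3) = -1*(-98) = 98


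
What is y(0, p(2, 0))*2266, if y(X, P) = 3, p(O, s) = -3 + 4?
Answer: 6798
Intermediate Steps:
p(O, s) = 1
y(0, p(2, 0))*2266 = 3*2266 = 6798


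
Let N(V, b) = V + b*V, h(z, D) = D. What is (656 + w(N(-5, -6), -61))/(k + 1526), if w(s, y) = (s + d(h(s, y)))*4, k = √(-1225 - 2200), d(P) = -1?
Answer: 1147552/2332101 - 3760*I*√137/2332101 ≈ 0.49207 - 0.018871*I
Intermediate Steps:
k = 5*I*√137 (k = √(-3425) = 5*I*√137 ≈ 58.523*I)
N(V, b) = V + V*b
w(s, y) = -4 + 4*s (w(s, y) = (s - 1)*4 = (-1 + s)*4 = -4 + 4*s)
(656 + w(N(-5, -6), -61))/(k + 1526) = (656 + (-4 + 4*(-5*(1 - 6))))/(5*I*√137 + 1526) = (656 + (-4 + 4*(-5*(-5))))/(1526 + 5*I*√137) = (656 + (-4 + 4*25))/(1526 + 5*I*√137) = (656 + (-4 + 100))/(1526 + 5*I*√137) = (656 + 96)/(1526 + 5*I*√137) = 752/(1526 + 5*I*√137)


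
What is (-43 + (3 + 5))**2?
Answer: 1225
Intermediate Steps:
(-43 + (3 + 5))**2 = (-43 + 8)**2 = (-35)**2 = 1225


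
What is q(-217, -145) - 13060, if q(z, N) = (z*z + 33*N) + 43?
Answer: 29287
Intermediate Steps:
q(z, N) = 43 + z**2 + 33*N (q(z, N) = (z**2 + 33*N) + 43 = 43 + z**2 + 33*N)
q(-217, -145) - 13060 = (43 + (-217)**2 + 33*(-145)) - 13060 = (43 + 47089 - 4785) - 13060 = 42347 - 13060 = 29287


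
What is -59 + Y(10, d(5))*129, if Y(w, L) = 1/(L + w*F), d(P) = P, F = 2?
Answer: -1346/25 ≈ -53.840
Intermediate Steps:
Y(w, L) = 1/(L + 2*w) (Y(w, L) = 1/(L + w*2) = 1/(L + 2*w))
-59 + Y(10, d(5))*129 = -59 + 129/(5 + 2*10) = -59 + 129/(5 + 20) = -59 + 129/25 = -1346/25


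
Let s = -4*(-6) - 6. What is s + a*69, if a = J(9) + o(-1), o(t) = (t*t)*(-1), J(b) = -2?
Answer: -189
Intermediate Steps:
o(t) = -t² (o(t) = t²*(-1) = -t²)
a = -3 (a = -2 - 1*(-1)² = -2 - 1*1 = -2 - 1 = -3)
s = 18 (s = 24 - 6 = 18)
s + a*69 = 18 - 3*69 = 18 - 207 = -189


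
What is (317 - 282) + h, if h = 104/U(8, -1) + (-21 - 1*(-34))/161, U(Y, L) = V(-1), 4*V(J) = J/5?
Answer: -329232/161 ≈ -2044.9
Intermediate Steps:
V(J) = J/20 (V(J) = (J/5)/4 = J/20)
U(Y, L) = -1/20 (U(Y, L) = (1/20)*(-1) = -1/20)
h = -334867/161 (h = 104/(-1/20) + (-21 - 1*(-34))/161 = 104*(-20) + (-21 + 34)*(1/161) = -2080 + 13*(1/161) = -2080 + 13/161 = -334867/161 ≈ -2079.9)
(317 - 282) + h = (317 - 282) - 334867/161 = 35 - 334867/161 = -329232/161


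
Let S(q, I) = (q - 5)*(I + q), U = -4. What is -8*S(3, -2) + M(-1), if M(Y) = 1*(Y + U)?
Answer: 11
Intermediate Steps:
M(Y) = -4 + Y (M(Y) = 1*(Y - 4) = 1*(-4 + Y) = -4 + Y)
S(q, I) = (-5 + q)*(I + q)
-8*S(3, -2) + M(-1) = -8*(3² - 5*(-2) - 5*3 - 2*3) + (-4 - 1) = -8*(9 + 10 - 15 - 6) - 5 = -8*(-2) - 5 = 16 - 5 = 11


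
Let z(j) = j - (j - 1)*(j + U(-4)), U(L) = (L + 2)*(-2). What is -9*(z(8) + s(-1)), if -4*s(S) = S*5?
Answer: 2691/4 ≈ 672.75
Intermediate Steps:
U(L) = -4 - 2*L (U(L) = (2 + L)*(-2) = -4 - 2*L)
s(S) = -5*S/4 (s(S) = -S*5/4 = -5*S/4)
z(j) = j - (-1 + j)*(4 + j) (z(j) = j - (j - 1)*(j + (-4 - 2*(-4))) = j - (-1 + j)*(j + (-4 + 8)) = j - (-1 + j)*(j + 4) = j - (-1 + j)*(4 + j))
-9*(z(8) + s(-1)) = -9*((4 - 1*8**2 - 2*8) - 5/4*(-1)) = -9*((4 - 1*64 - 16) + 5/4) = -9*((4 - 64 - 16) + 5/4) = -9*(-76 + 5/4) = -9*(-299/4) = 2691/4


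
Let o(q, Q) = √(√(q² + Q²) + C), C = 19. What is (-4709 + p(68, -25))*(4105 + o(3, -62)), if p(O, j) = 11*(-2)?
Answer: -19420755 - 4731*√(19 + √3853) ≈ -1.9463e+7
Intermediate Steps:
p(O, j) = -22
o(q, Q) = √(19 + √(Q² + q²)) (o(q, Q) = √(√(q² + Q²) + 19) = √(√(Q² + q²) + 19) = √(19 + √(Q² + q²)))
(-4709 + p(68, -25))*(4105 + o(3, -62)) = (-4709 - 22)*(4105 + √(19 + √((-62)² + 3²))) = -4731*(4105 + √(19 + √(3844 + 9))) = -4731*(4105 + √(19 + √3853)) = -19420755 - 4731*√(19 + √3853)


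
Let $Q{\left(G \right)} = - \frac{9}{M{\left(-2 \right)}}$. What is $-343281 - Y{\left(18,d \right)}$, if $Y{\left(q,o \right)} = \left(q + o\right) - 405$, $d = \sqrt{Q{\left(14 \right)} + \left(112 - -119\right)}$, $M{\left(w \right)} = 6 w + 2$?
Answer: $-342894 - \frac{\sqrt{23190}}{10} \approx -3.4291 \cdot 10^{5}$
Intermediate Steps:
$M{\left(w \right)} = 2 + 6 w$
$Q{\left(G \right)} = \frac{9}{10}$ ($Q{\left(G \right)} = - \frac{9}{2 + 6 \left(-2\right)} = - \frac{9}{2 - 12} = - \frac{9}{-10} = \left(-9\right) \left(- \frac{1}{10}\right) = \frac{9}{10}$)
$d = \frac{\sqrt{23190}}{10}$ ($d = \sqrt{\frac{9}{10} + \left(112 - -119\right)} = \sqrt{\frac{9}{10} + \left(112 + 119\right)} = \sqrt{\frac{9}{10} + 231} = \sqrt{\frac{2319}{10}} = \frac{\sqrt{23190}}{10} \approx 15.228$)
$Y{\left(q,o \right)} = -405 + o + q$ ($Y{\left(q,o \right)} = \left(o + q\right) - 405 = -405 + o + q$)
$-343281 - Y{\left(18,d \right)} = -343281 - \left(-405 + \frac{\sqrt{23190}}{10} + 18\right) = -343281 - \left(-387 + \frac{\sqrt{23190}}{10}\right) = -343281 + \left(387 - \frac{\sqrt{23190}}{10}\right) = -342894 - \frac{\sqrt{23190}}{10}$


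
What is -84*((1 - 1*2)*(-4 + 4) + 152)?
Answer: -12768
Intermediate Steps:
-84*((1 - 1*2)*(-4 + 4) + 152) = -84*((1 - 2)*0 + 152) = -84*(-1*0 + 152) = -84*(0 + 152) = -84*152 = -12768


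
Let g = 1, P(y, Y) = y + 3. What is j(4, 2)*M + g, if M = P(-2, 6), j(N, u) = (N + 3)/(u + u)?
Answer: 11/4 ≈ 2.7500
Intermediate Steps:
j(N, u) = (3 + N)/(2*u) (j(N, u) = (3 + N)/((2*u)) = (3 + N)*(1/(2*u)) = (3 + N)/(2*u))
P(y, Y) = 3 + y
M = 1 (M = 3 - 2 = 1)
j(4, 2)*M + g = ((½)*(3 + 4)/2)*1 + 1 = ((½)*(½)*7)*1 + 1 = (7/4)*1 + 1 = 7/4 + 1 = 11/4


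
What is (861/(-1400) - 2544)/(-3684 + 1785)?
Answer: 56547/42200 ≈ 1.3400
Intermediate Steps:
(861/(-1400) - 2544)/(-3684 + 1785) = (861*(-1/1400) - 2544)/(-1899) = (-123/200 - 2544)*(-1/1899) = -508923/200*(-1/1899) = 56547/42200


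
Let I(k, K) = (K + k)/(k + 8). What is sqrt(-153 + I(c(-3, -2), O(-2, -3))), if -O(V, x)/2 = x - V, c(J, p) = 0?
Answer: I*sqrt(611)/2 ≈ 12.359*I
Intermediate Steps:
O(V, x) = -2*x + 2*V (O(V, x) = -2*(x - V) = -2*x + 2*V)
I(k, K) = (K + k)/(8 + k)
sqrt(-153 + I(c(-3, -2), O(-2, -3))) = sqrt(-153 + ((-2*(-3) + 2*(-2)) + 0)/(8 + 0)) = sqrt(-153 + ((6 - 4) + 0)/8) = sqrt(-153 + (2 + 0)/8) = sqrt(-153 + (1/8)*2) = sqrt(-153 + 1/4) = sqrt(-611/4) = I*sqrt(611)/2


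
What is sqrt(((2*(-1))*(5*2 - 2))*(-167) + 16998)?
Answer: sqrt(19670) ≈ 140.25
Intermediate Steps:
sqrt(((2*(-1))*(5*2 - 2))*(-167) + 16998) = sqrt(-2*(10 - 2)*(-167) + 16998) = sqrt(-2*8*(-167) + 16998) = sqrt(-16*(-167) + 16998) = sqrt(2672 + 16998) = sqrt(19670)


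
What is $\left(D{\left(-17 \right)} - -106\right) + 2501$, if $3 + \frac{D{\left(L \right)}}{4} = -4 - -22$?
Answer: $2667$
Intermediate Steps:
$D{\left(L \right)} = 60$ ($D{\left(L \right)} = -12 + 4 \left(-4 - -22\right) = -12 + 4 \left(-4 + 22\right) = -12 + 4 \cdot 18 = -12 + 72 = 60$)
$\left(D{\left(-17 \right)} - -106\right) + 2501 = \left(60 - -106\right) + 2501 = \left(60 + 106\right) + 2501 = 166 + 2501 = 2667$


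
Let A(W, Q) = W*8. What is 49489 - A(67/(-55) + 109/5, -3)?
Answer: 2712839/55 ≈ 49324.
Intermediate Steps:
A(W, Q) = 8*W
49489 - A(67/(-55) + 109/5, -3) = 49489 - 8*(67/(-55) + 109/5) = 49489 - 8*(67*(-1/55) + 109*(⅕)) = 49489 - 8*(-67/55 + 109/5) = 49489 - 8*1132/55 = 49489 - 1*9056/55 = 49489 - 9056/55 = 2712839/55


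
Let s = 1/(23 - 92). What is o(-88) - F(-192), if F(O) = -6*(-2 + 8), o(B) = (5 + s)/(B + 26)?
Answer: 76832/2139 ≈ 35.920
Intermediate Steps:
s = -1/69 (s = 1/(-69) = -1/69 ≈ -0.014493)
o(B) = 344/(69*(26 + B)) (o(B) = (5 - 1/69)/(B + 26) = 344/(69*(26 + B)))
F(O) = -36 (F(O) = -6*6 = -36)
o(-88) - F(-192) = 344/(69*(26 - 88)) - 1*(-36) = (344/69)/(-62) + 36 = (344/69)*(-1/62) + 36 = -172/2139 + 36 = 76832/2139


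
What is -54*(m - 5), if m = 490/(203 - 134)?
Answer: -2610/23 ≈ -113.48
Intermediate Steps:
m = 490/69 ≈ 7.1014
-54*(m - 5) = -54*(490/69 - 5) = -54*145/69 = -2610/23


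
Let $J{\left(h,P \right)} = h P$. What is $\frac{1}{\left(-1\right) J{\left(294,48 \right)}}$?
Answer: $- \frac{1}{14112} \approx -7.0862 \cdot 10^{-5}$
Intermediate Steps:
$J{\left(h,P \right)} = P h$
$\frac{1}{\left(-1\right) J{\left(294,48 \right)}} = \frac{1}{\left(-1\right) 48 \cdot 294} = \frac{1}{\left(-1\right) 14112} = \frac{1}{-14112} = - \frac{1}{14112}$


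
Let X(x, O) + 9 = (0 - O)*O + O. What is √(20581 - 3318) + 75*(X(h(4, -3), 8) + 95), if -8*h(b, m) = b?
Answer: 2250 + √17263 ≈ 2381.4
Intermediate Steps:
h(b, m) = -b/8
X(x, O) = -9 + O - O² (X(x, O) = -9 + ((0 - O)*O + O) = -9 + ((-O)*O + O) = -9 + (-O² + O) = -9 + (O - O²) = -9 + O - O²)
√(20581 - 3318) + 75*(X(h(4, -3), 8) + 95) = √(20581 - 3318) + 75*((-9 + 8 - 1*8²) + 95) = √17263 + 75*((-9 + 8 - 1*64) + 95) = √17263 + 75*((-9 + 8 - 64) + 95) = √17263 + 75*(-65 + 95) = √17263 + 75*30 = √17263 + 2250 = 2250 + √17263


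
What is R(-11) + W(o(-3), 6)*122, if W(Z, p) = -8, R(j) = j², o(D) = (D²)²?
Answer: -855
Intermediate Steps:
o(D) = D⁴
R(-11) + W(o(-3), 6)*122 = (-11)² - 8*122 = 121 - 976 = -855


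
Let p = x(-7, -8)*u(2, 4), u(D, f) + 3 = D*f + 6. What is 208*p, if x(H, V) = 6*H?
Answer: -96096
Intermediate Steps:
u(D, f) = 3 + D*f (u(D, f) = -3 + (D*f + 6) = -3 + (6 + D*f) = 3 + D*f)
p = -462 (p = (6*(-7))*(3 + 2*4) = -42*(3 + 8) = -42*11 = -462)
208*p = 208*(-462) = -96096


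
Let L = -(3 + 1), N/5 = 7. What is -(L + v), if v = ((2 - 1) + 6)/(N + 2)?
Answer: 141/37 ≈ 3.8108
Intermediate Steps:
N = 35 (N = 5*7 = 35)
v = 7/37 (v = ((2 - 1) + 6)/(35 + 2) = (1 + 6)/37 = 7*(1/37) = 7/37 ≈ 0.18919)
L = -4 (L = -1*4 = -4)
-(L + v) = -(-4 + 7/37) = -1*(-141/37) = 141/37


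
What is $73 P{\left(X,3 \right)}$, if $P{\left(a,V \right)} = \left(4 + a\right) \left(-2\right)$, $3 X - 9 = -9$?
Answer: $-584$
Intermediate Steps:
$X = 0$ ($X = 3 + \frac{1}{3} \left(-9\right) = 3 - 3 = 0$)
$P{\left(a,V \right)} = -8 - 2 a$
$73 P{\left(X,3 \right)} = 73 \left(-8 - 0\right) = 73 \left(-8 + 0\right) = 73 \left(-8\right) = -584$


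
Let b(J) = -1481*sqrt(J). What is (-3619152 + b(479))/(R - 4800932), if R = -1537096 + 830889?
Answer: 1206384/1835713 + 1481*sqrt(479)/5507139 ≈ 0.66306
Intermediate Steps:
R = -706207
(-3619152 + b(479))/(R - 4800932) = (-3619152 - 1481*sqrt(479))/(-706207 - 4800932) = (-3619152 - 1481*sqrt(479))/(-5507139) = (-3619152 - 1481*sqrt(479))*(-1/5507139) = 1206384/1835713 + 1481*sqrt(479)/5507139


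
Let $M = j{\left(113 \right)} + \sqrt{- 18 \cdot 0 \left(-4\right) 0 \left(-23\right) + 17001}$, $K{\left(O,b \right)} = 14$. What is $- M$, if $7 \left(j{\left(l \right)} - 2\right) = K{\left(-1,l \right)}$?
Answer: $-4 - 3 \sqrt{1889} \approx -134.39$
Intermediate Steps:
$j{\left(l \right)} = 4$ ($j{\left(l \right)} = 2 + \frac{1}{7} \cdot 14 = 2 + 2 = 4$)
$M = 4 + 3 \sqrt{1889}$ ($M = 4 + \sqrt{- 18 \cdot 0 \left(-4\right) 0 \left(-23\right) + 17001} = 4 + \sqrt{- 18 \cdot 0 \cdot 0 \left(-23\right) + 17001} = 4 + \sqrt{\left(-18\right) 0 \left(-23\right) + 17001} = 4 + \sqrt{0 \left(-23\right) + 17001} = 4 + \sqrt{0 + 17001} = 4 + \sqrt{17001} = 4 + 3 \sqrt{1889} \approx 134.39$)
$- M = - (4 + 3 \sqrt{1889}) = -4 - 3 \sqrt{1889}$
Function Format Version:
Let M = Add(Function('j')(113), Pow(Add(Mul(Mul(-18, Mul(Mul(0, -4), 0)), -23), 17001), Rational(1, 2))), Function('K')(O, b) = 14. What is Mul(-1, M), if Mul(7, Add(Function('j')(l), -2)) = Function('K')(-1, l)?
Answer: Add(-4, Mul(-3, Pow(1889, Rational(1, 2)))) ≈ -134.39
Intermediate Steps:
Function('j')(l) = 4 (Function('j')(l) = Add(2, Mul(Rational(1, 7), 14)) = Add(2, 2) = 4)
M = Add(4, Mul(3, Pow(1889, Rational(1, 2)))) (M = Add(4, Pow(Add(Mul(Mul(-18, Mul(Mul(0, -4), 0)), -23), 17001), Rational(1, 2))) = Add(4, Pow(Add(Mul(Mul(-18, Mul(0, 0)), -23), 17001), Rational(1, 2))) = Add(4, Pow(Add(Mul(Mul(-18, 0), -23), 17001), Rational(1, 2))) = Add(4, Pow(Add(Mul(0, -23), 17001), Rational(1, 2))) = Add(4, Pow(Add(0, 17001), Rational(1, 2))) = Add(4, Pow(17001, Rational(1, 2))) = Add(4, Mul(3, Pow(1889, Rational(1, 2)))) ≈ 134.39)
Mul(-1, M) = Mul(-1, Add(4, Mul(3, Pow(1889, Rational(1, 2))))) = Add(-4, Mul(-3, Pow(1889, Rational(1, 2))))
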